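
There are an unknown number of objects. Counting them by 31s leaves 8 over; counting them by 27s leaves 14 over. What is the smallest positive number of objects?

From N ≡ 8 (mod 31) write N = 8 + 31t. Substituting into N ≡ 14 (mod 27) gives 31t ≡ 6 (mod 27), and since 4⁻¹ ≡ 7 (mod 27), t ≡ 15. Hence N ≡ 8 + 31·15 = 473 (mod 837).

473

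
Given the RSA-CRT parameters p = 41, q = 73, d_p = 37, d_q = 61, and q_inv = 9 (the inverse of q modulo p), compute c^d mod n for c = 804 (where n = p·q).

m₁ = c^(d_p) mod p: c ≡ 25 (mod 41), and 25^37 mod 41 = 31.
m₂ = c^(d_q) mod q: c ≡ 1 (mod 73), and 1^61 mod 73 = 1.
h = q_inv·(m₁ − m₂) mod p = 9·(31 − 1) mod 41 = 24.
m = m₂ + h·q = 1 + 24·73 = 1753.

1753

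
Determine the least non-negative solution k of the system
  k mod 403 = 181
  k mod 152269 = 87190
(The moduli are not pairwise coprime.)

2828032

gcd(403, 152269) = 13 and 13 | (87190 − 181), so the pair is consistent; merging gives k ≡ 2828032 (mod 4720339), where 4720339 = lcm(403, 152269).
The solution is unique modulo lcm(403, 152269) = 4720339.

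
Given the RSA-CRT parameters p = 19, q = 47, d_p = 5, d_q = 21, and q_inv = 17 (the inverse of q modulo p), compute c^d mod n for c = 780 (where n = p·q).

m₁ = c^(d_p) mod p: c ≡ 1 (mod 19), and 1^5 mod 19 = 1.
m₂ = c^(d_q) mod q: c ≡ 28 (mod 47), and 28^21 mod 47 = 25.
h = q_inv·(m₁ − m₂) mod p = 17·(1 − 25) mod 19 = 10.
m = m₂ + h·q = 25 + 10·47 = 495.

495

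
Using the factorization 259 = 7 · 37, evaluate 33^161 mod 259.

157

Mod 7: 33 ≡ 5; by Fermat, exponent reduces to 161 mod 6 = 5; 5^5 ≡ 3 (mod 7).
Mod 37: 33 ≡ 33; by Fermat, exponent reduces to 161 mod 36 = 17; 33^17 ≡ 9 (mod 37).
Combine by CRT: x ≡ 3 (mod 7), x ≡ 9 (mod 37) ⇒ x ≡ 157 (mod 259).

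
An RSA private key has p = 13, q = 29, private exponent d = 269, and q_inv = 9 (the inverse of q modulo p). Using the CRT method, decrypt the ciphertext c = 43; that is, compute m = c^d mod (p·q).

d_p = d mod (p−1) = 269 mod 12 = 5; d_q = d mod (q−1) = 17.
m₁ = c^(d_p) mod p: c ≡ 4 (mod 13), and 4^5 mod 13 = 10.
m₂ = c^(d_q) mod q: c ≡ 14 (mod 29), and 14^17 mod 29 = 11.
h = q_inv·(m₁ − m₂) mod p = 9·(10 − 11) mod 13 = 4.
m = m₂ + h·q = 11 + 4·29 = 127.

127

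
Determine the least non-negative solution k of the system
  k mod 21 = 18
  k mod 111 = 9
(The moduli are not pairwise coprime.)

gcd(21, 111) = 3 and 3 | (9 − 18), so the pair is consistent; merging gives k ≡ 564 (mod 777), where 777 = lcm(21, 111).
The solution is unique modulo lcm(21, 111) = 777.

564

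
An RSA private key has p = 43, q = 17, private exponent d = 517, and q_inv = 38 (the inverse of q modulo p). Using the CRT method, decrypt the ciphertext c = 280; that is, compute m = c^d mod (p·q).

d_p = d mod (p−1) = 517 mod 42 = 13; d_q = d mod (q−1) = 5.
m₁ = c^(d_p) mod p: c ≡ 22 (mod 43), and 22^13 mod 43 = 2.
m₂ = c^(d_q) mod q: c ≡ 8 (mod 17), and 8^5 mod 17 = 9.
h = q_inv·(m₁ − m₂) mod p = 38·(2 − 9) mod 43 = 35.
m = m₂ + h·q = 9 + 35·17 = 604.

604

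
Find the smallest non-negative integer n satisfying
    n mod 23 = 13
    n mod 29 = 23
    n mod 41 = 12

8868

The moduli are pairwise coprime; M = 23·29·41 = 27347.
M/23 = 1189; 1189 ≡ 16 (mod 23); 16·13 ≡ 1, so inverse 13.
M/29 = 943; 943 ≡ 15 (mod 29); 15·2 ≡ 1, so inverse 2.
M/41 = 667; 667 ≡ 11 (mod 41); 11·15 ≡ 1, so inverse 15.
n ≡ 13·1189·13 + 23·943·2 + 12·667·15 = 364379.
364379 mod 27347 = 8868.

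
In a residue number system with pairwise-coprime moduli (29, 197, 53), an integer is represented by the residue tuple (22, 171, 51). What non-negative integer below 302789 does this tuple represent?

158362

From x ≡ 22 (mod 29) write x = 22 + 29t. Substituting into x ≡ 171 (mod 197) gives 29t ≡ 149 (mod 197), and since 29⁻¹ ≡ 34 (mod 197), t ≡ 141. Hence x ≡ 22 + 29·141 = 4111 (mod 5713).
From x ≡ 4111 (mod 5713) write x = 4111 + 5713t. Substituting into x ≡ 51 (mod 53) gives 5713t ≡ 21 (mod 53), and since 42⁻¹ ≡ 24 (mod 53), t ≡ 27. Hence x ≡ 4111 + 5713·27 = 158362 (mod 302789).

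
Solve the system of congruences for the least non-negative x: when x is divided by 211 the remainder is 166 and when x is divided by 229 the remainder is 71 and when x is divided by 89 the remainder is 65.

The moduli are pairwise coprime; N = 211·229·89 = 4300391.
N/211 = 20381; 20381 ≡ 125 (mod 211); 125·184 ≡ 1, so inverse 184.
N/229 = 18779; 18779 ≡ 1 (mod 229), inverse 1.
N/89 = 48319; 48319 ≡ 81 (mod 89); 81·11 ≡ 1, so inverse 11.
x ≡ 166·20381·184 + 71·18779·1 + 65·48319·11 = 658398658.
658398658 mod 4300391 = 438835.

438835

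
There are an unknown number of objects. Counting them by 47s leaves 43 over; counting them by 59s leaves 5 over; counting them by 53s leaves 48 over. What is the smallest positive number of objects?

From N ≡ 43 (mod 47) write N = 43 + 47t. Substituting into N ≡ 5 (mod 59) gives 47t ≡ 21 (mod 59), and since 47⁻¹ ≡ 54 (mod 59), t ≡ 13. Hence N ≡ 43 + 47·13 = 654 (mod 2773).
From N ≡ 654 (mod 2773) write N = 654 + 2773t. Substituting into N ≡ 48 (mod 53) gives 2773t ≡ 30 (mod 53), and since 17⁻¹ ≡ 25 (mod 53), t ≡ 8. Hence N ≡ 654 + 2773·8 = 22838 (mod 146969).

22838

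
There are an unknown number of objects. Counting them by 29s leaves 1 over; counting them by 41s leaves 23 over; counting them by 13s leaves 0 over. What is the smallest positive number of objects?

The moduli are pairwise coprime; M = 29·41·13 = 15457.
M/29 = 533; 533 ≡ 11 (mod 29); 11·8 ≡ 1, so inverse 8.
M/41 = 377; 377 ≡ 8 (mod 41); 8·36 ≡ 1, so inverse 36.
M/13 = 1189; 1189 ≡ 6 (mod 13); 6·11 ≡ 1, so inverse 11.
N ≡ 1·533·8 + 23·377·36 + 0·1189·11 = 316420.
316420 mod 15457 = 7280.

7280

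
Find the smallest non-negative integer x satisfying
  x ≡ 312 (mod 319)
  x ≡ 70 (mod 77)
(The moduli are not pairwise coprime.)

gcd(319, 77) = 11 and 11 | (70 − 312), so the pair is consistent; merging gives x ≡ 2226 (mod 2233), where 2233 = lcm(319, 77).
The solution is unique modulo lcm(319, 77) = 2233.

2226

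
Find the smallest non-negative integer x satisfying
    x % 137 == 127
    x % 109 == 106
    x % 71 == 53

548812

From x ≡ 127 (mod 137) write x = 127 + 137t. Substituting into x ≡ 106 (mod 109) gives 137t ≡ 88 (mod 109), and since 28⁻¹ ≡ 74 (mod 109), t ≡ 81. Hence x ≡ 127 + 137·81 = 11224 (mod 14933).
From x ≡ 11224 (mod 14933) write x = 11224 + 14933t. Substituting into x ≡ 53 (mod 71) gives 14933t ≡ 47 (mod 71), and since 23⁻¹ ≡ 34 (mod 71), t ≡ 36. Hence x ≡ 11224 + 14933·36 = 548812 (mod 1060243).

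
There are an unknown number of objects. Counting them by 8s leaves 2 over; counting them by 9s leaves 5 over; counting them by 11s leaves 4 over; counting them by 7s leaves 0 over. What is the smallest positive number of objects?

The moduli are pairwise coprime; M = 8·9·11·7 = 5544.
M/8 = 693; 693 ≡ 5 (mod 8); 5·5 ≡ 1, so inverse 5.
M/9 = 616; 616 ≡ 4 (mod 9); 4·7 ≡ 1, so inverse 7.
M/11 = 504; 504 ≡ 9 (mod 11); 9·5 ≡ 1, so inverse 5.
M/7 = 792; 792 ≡ 1 (mod 7), inverse 1.
N ≡ 2·693·5 + 5·616·7 + 4·504·5 + 0·792·1 = 38570.
38570 mod 5544 = 5306.

5306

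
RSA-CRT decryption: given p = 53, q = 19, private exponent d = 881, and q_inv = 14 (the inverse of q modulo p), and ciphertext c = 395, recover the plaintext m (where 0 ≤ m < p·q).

736

d_p = d mod (p−1) = 881 mod 52 = 49; d_q = d mod (q−1) = 17.
m₁ = c^(d_p) mod p: c ≡ 24 (mod 53), and 24^49 mod 53 = 47.
m₂ = c^(d_q) mod q: c ≡ 15 (mod 19), and 15^17 mod 19 = 14.
h = q_inv·(m₁ − m₂) mod p = 14·(47 − 14) mod 53 = 38.
m = m₂ + h·q = 14 + 38·19 = 736.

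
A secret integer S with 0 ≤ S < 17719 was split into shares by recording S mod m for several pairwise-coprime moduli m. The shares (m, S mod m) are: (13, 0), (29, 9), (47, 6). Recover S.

13871

The moduli are pairwise coprime; N = 13·29·47 = 17719.
N/13 = 1363; 1363 ≡ 11 (mod 13); 11·6 ≡ 1, so inverse 6.
N/29 = 611; 611 ≡ 2 (mod 29); 2·15 ≡ 1, so inverse 15.
N/47 = 377; 377 ≡ 1 (mod 47), inverse 1.
S ≡ 0·1363·6 + 9·611·15 + 6·377·1 = 84747.
84747 mod 17719 = 13871.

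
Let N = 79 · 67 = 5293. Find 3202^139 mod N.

4631

Mod 79: 3202 ≡ 42; by Fermat, exponent reduces to 139 mod 78 = 61; 42^61 ≡ 49 (mod 79).
Mod 67: 3202 ≡ 53; by Fermat, exponent reduces to 139 mod 66 = 7; 53^7 ≡ 8 (mod 67).
Combine by CRT: x ≡ 49 (mod 79), x ≡ 8 (mod 67) ⇒ x ≡ 4631 (mod 5293).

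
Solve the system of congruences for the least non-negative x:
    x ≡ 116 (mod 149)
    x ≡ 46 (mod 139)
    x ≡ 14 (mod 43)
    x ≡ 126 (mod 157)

21082871

The moduli are pairwise coprime; N = 149·139·43·157 = 139819961.
N/149 = 938389; 938389 ≡ 136 (mod 149); 136·126 ≡ 1, so inverse 126.
N/139 = 1005899; 1005899 ≡ 95 (mod 139); 95·60 ≡ 1, so inverse 60.
N/43 = 3251627; 3251627 ≡ 10 (mod 43); 10·13 ≡ 1, so inverse 13.
N/157 = 890573; 890573 ≡ 69 (mod 157); 69·66 ≡ 1, so inverse 66.
x ≡ 116·938389·126 + 46·1005899·60 + 14·3251627·13 + 126·890573·66 = 24489576046.
24489576046 mod 139819961 = 21082871.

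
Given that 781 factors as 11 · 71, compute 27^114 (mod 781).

262

Mod 11: 27 ≡ 5; by Fermat, exponent reduces to 114 mod 10 = 4; 5^4 ≡ 9 (mod 11).
Mod 71: 27 ≡ 27; by Fermat, exponent reduces to 114 mod 70 = 44; 27^44 ≡ 49 (mod 71).
Combine by CRT: x ≡ 9 (mod 11), x ≡ 49 (mod 71) ⇒ x ≡ 262 (mod 781).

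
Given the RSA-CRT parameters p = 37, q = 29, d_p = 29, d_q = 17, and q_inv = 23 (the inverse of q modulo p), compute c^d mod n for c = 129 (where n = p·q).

834

m₁ = c^(d_p) mod p: c ≡ 18 (mod 37), and 18^29 mod 37 = 20.
m₂ = c^(d_q) mod q: c ≡ 13 (mod 29), and 13^17 mod 29 = 22.
h = q_inv·(m₁ − m₂) mod p = 23·(20 − 22) mod 37 = 28.
m = m₂ + h·q = 22 + 28·29 = 834.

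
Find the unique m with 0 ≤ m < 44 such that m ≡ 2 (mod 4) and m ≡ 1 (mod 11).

Combine the congruences pairwise.
From m ≡ 2 (mod 4) write m = 2 + 4t. Substituting into m ≡ 1 (mod 11) gives 4t ≡ 10 (mod 11), and since 4⁻¹ ≡ 3 (mod 11), t ≡ 8. Hence m ≡ 2 + 4·8 = 34 (mod 44).

34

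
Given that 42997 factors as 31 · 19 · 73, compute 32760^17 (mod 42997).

7453

Mod 31: 32760 ≡ 24; 24^17 ≡ 13 (mod 31).
Mod 19: 32760 ≡ 4; 4^17 ≡ 5 (mod 19).
Mod 73: 32760 ≡ 56; 56^17 ≡ 7 (mod 73).
Combine by CRT: x ≡ 13 (mod 31), x ≡ 5 (mod 19), x ≡ 7 (mod 73) ⇒ x ≡ 7453 (mod 42997).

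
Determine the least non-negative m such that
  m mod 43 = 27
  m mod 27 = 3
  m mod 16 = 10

4026

The moduli are pairwise coprime; N = 43·27·16 = 18576.
N/43 = 432; 432 ≡ 2 (mod 43); 2·22 ≡ 1, so inverse 22.
N/27 = 688; 688 ≡ 13 (mod 27); 13·25 ≡ 1, so inverse 25.
N/16 = 1161; 1161 ≡ 9 (mod 16); 9·9 ≡ 1, so inverse 9.
m ≡ 27·432·22 + 3·688·25 + 10·1161·9 = 412698.
412698 mod 18576 = 4026.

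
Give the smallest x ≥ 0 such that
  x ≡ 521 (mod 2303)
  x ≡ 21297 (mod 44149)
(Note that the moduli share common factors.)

gcd(2303, 44149) = 49 and 49 | (21297 − 521), so the pair is consistent; merging gives x ≡ 1831406 (mod 2075003), where 2075003 = lcm(2303, 44149).
The solution is unique modulo lcm(2303, 44149) = 2075003.

1831406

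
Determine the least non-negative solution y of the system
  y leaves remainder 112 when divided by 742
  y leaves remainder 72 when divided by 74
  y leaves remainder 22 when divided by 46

gcd(742, 74) = 2 and 2 | (72 − 112), so the pair is consistent; merging gives y ≡ 12726 (mod 27454), where 27454 = lcm(742, 74).
gcd(27454, 46) = 2 and 2 | (22 − 12726), so the pair is consistent; merging gives y ≡ 40180 (mod 631442), where 631442 = lcm(27454, 46).
The solution is unique modulo lcm(742, 74, 46) = 631442.

40180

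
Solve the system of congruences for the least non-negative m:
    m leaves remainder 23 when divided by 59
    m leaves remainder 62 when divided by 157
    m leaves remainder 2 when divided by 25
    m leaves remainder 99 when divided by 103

18007177

From m ≡ 23 (mod 59) write m = 23 + 59t. Substituting into m ≡ 62 (mod 157) gives 59t ≡ 39 (mod 157), and since 59⁻¹ ≡ 8 (mod 157), t ≡ 155. Hence m ≡ 23 + 59·155 = 9168 (mod 9263).
From m ≡ 9168 (mod 9263) write m = 9168 + 9263t. Substituting into m ≡ 2 (mod 25) gives 9263t ≡ 9 (mod 25), and since 13⁻¹ ≡ 2 (mod 25), t ≡ 18. Hence m ≡ 9168 + 9263·18 = 175902 (mod 231575).
From m ≡ 175902 (mod 231575) write m = 175902 + 231575t. Substituting into m ≡ 99 (mod 103) gives 231575t ≡ 18 (mod 103), and since 31⁻¹ ≡ 10 (mod 103), t ≡ 77. Hence m ≡ 175902 + 231575·77 = 18007177 (mod 23852225).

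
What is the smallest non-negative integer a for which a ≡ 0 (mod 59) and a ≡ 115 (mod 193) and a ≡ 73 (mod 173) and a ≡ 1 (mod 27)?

Combine the congruences pairwise.
From a ≡ 0 (mod 59) write a = 0 + 59t. Substituting into a ≡ 115 (mod 193) gives 59t ≡ 115 (mod 193), and since 59⁻¹ ≡ 36 (mod 193), t ≡ 87. Hence a ≡ 0 + 59·87 = 5133 (mod 11387).
From a ≡ 5133 (mod 11387) write a = 5133 + 11387t. Substituting into a ≡ 73 (mod 173) gives 11387t ≡ 130 (mod 173), and since 142⁻¹ ≡ 106 (mod 173), t ≡ 113. Hence a ≡ 5133 + 11387·113 = 1291864 (mod 1969951).
From a ≡ 1291864 (mod 1969951) write a = 1291864 + 1969951t. Substituting into a ≡ 1 (mod 27) gives 1969951t ≡ 6 (mod 27), and since 4⁻¹ ≡ 7 (mod 27), t ≡ 15. Hence a ≡ 1291864 + 1969951·15 = 30841129 (mod 53188677).

30841129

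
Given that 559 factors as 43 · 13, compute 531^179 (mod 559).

Mod 43: 531 ≡ 15; by Fermat, exponent reduces to 179 mod 42 = 11; 15^11 ≡ 31 (mod 43).
Mod 13: 531 ≡ 11; by Fermat, exponent reduces to 179 mod 12 = 11; 11^11 ≡ 6 (mod 13).
Combine by CRT: x ≡ 31 (mod 43), x ≡ 6 (mod 13) ⇒ x ≡ 461 (mod 559).

461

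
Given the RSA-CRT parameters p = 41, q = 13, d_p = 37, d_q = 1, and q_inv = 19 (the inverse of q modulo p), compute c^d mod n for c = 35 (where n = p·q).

477

m₁ = c^(d_p) mod p: c ≡ 35 (mod 41), and 35^37 mod 41 = 26.
m₂ = c^(d_q) mod q: c ≡ 9 (mod 13), and 9^1 mod 13 = 9.
h = q_inv·(m₁ − m₂) mod p = 19·(26 − 9) mod 41 = 36.
m = m₂ + h·q = 9 + 36·13 = 477.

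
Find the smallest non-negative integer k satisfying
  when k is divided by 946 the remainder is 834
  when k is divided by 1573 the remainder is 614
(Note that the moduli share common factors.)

gcd(946, 1573) = 11 and 11 | (614 − 834), so the pair is consistent; merging gives k ≡ 41512 (mod 135278), where 135278 = lcm(946, 1573).
The solution is unique modulo lcm(946, 1573) = 135278.

41512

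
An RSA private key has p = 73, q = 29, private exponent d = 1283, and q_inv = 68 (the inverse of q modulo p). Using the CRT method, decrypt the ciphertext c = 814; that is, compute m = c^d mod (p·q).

1373

d_p = d mod (p−1) = 1283 mod 72 = 59; d_q = d mod (q−1) = 23.
m₁ = c^(d_p) mod p: c ≡ 11 (mod 73), and 11^59 mod 73 = 59.
m₂ = c^(d_q) mod q: c ≡ 2 (mod 29), and 2^23 mod 29 = 10.
h = q_inv·(m₁ − m₂) mod p = 68·(59 − 10) mod 73 = 47.
m = m₂ + h·q = 10 + 47·29 = 1373.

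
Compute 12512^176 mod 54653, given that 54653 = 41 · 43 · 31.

22361

Mod 41: 12512 ≡ 7; by Fermat, exponent reduces to 176 mod 40 = 16; 7^16 ≡ 16 (mod 41).
Mod 43: 12512 ≡ 42; by Fermat, exponent reduces to 176 mod 42 = 8; 42^8 ≡ 1 (mod 43).
Mod 31: 12512 ≡ 19; by Fermat, exponent reduces to 176 mod 30 = 26; 19^26 ≡ 10 (mod 31).
Combine by CRT: x ≡ 16 (mod 41), x ≡ 1 (mod 43), x ≡ 10 (mod 31) ⇒ x ≡ 22361 (mod 54653).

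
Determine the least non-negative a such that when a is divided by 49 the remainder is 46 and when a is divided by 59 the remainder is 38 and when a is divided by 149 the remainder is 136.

22635

From a ≡ 46 (mod 49) write a = 46 + 49t. Substituting into a ≡ 38 (mod 59) gives 49t ≡ 51 (mod 59), and since 49⁻¹ ≡ 53 (mod 59), t ≡ 48. Hence a ≡ 46 + 49·48 = 2398 (mod 2891).
From a ≡ 2398 (mod 2891) write a = 2398 + 2891t. Substituting into a ≡ 136 (mod 149) gives 2891t ≡ 122 (mod 149), and since 60⁻¹ ≡ 77 (mod 149), t ≡ 7. Hence a ≡ 2398 + 2891·7 = 22635 (mod 430759).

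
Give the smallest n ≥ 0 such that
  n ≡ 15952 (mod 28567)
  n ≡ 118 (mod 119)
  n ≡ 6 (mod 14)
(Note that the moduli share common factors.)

gcd(28567, 119) = 7 and 7 | (118 − 15952), so the pair is consistent; merging gives n ≡ 473024 (mod 485639), where 485639 = lcm(28567, 119).
gcd(485639, 14) = 7 and 7 | (6 − 473024), so the pair is consistent; merging gives n ≡ 473024 (mod 971278), where 971278 = lcm(485639, 14).
The solution is unique modulo lcm(28567, 119, 14) = 971278.

473024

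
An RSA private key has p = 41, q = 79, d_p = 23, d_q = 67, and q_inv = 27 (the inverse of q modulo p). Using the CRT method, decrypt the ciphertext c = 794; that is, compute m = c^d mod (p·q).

643

m₁ = c^(d_p) mod p: c ≡ 15 (mod 41), and 15^23 mod 41 = 28.
m₂ = c^(d_q) mod q: c ≡ 4 (mod 79), and 4^67 mod 79 = 11.
h = q_inv·(m₁ − m₂) mod p = 27·(28 − 11) mod 41 = 8.
m = m₂ + h·q = 11 + 8·79 = 643.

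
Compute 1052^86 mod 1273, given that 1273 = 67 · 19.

Mod 67: 1052 ≡ 47; by Fermat, exponent reduces to 86 mod 66 = 20; 47^20 ≡ 19 (mod 67).
Mod 19: 1052 ≡ 7; by Fermat, exponent reduces to 86 mod 18 = 14; 7^14 ≡ 11 (mod 19).
Combine by CRT: x ≡ 19 (mod 67), x ≡ 11 (mod 19) ⇒ x ≡ 220 (mod 1273).

220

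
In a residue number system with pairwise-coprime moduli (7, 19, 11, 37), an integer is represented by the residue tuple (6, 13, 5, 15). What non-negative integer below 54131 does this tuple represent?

The moduli are pairwise coprime; N = 7·19·11·37 = 54131.
N/7 = 7733; 7733 ≡ 5 (mod 7); 5·3 ≡ 1, so inverse 3.
N/19 = 2849; 2849 ≡ 18 (mod 19); 18·18 ≡ 1, so inverse 18.
N/11 = 4921; 4921 ≡ 4 (mod 11); 4·3 ≡ 1, so inverse 3.
N/37 = 1463; 1463 ≡ 20 (mod 37); 20·13 ≡ 1, so inverse 13.
x ≡ 6·7733·3 + 13·2849·18 + 5·4921·3 + 15·1463·13 = 1164960.
1164960 mod 54131 = 28209.

28209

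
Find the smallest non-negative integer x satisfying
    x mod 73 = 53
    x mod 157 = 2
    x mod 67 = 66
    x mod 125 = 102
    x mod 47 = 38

1355251477

From x ≡ 53 (mod 73) write x = 53 + 73t. Substituting into x ≡ 2 (mod 157) gives 73t ≡ 106 (mod 157), and since 73⁻¹ ≡ 114 (mod 157), t ≡ 152. Hence x ≡ 53 + 73·152 = 11149 (mod 11461).
From x ≡ 11149 (mod 11461) write x = 11149 + 11461t. Substituting into x ≡ 66 (mod 67) gives 11461t ≡ 39 (mod 67), and since 4⁻¹ ≡ 17 (mod 67), t ≡ 60. Hence x ≡ 11149 + 11461·60 = 698809 (mod 767887).
From x ≡ 698809 (mod 767887) write x = 698809 + 767887t. Substituting into x ≡ 102 (mod 125) gives 767887t ≡ 43 (mod 125), and since 12⁻¹ ≡ 73 (mod 125), t ≡ 14. Hence x ≡ 698809 + 767887·14 = 11449227 (mod 95985875).
From x ≡ 11449227 (mod 95985875) write x = 11449227 + 95985875t. Substituting into x ≡ 38 (mod 47) gives 95985875t ≡ 11 (mod 47), and since 31⁻¹ ≡ 44 (mod 47), t ≡ 14. Hence x ≡ 11449227 + 95985875·14 = 1355251477 (mod 4511336125).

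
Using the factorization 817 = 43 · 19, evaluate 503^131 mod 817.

700

Mod 43: 503 ≡ 30; by Fermat, exponent reduces to 131 mod 42 = 5; 30^5 ≡ 12 (mod 43).
Mod 19: 503 ≡ 9; by Fermat, exponent reduces to 131 mod 18 = 5; 9^5 ≡ 16 (mod 19).
Combine by CRT: x ≡ 12 (mod 43), x ≡ 16 (mod 19) ⇒ x ≡ 700 (mod 817).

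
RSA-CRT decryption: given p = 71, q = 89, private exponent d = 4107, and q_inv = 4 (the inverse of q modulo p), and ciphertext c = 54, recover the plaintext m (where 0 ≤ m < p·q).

d_p = d mod (p−1) = 4107 mod 70 = 47; d_q = d mod (q−1) = 59.
m₁ = c^(d_p) mod p: c ≡ 54 (mod 71), and 54^47 mod 71 = 5.
m₂ = c^(d_q) mod q: c ≡ 54 (mod 89), and 54^59 mod 89 = 48.
h = q_inv·(m₁ − m₂) mod p = 4·(5 − 48) mod 71 = 41.
m = m₂ + h·q = 48 + 41·89 = 3697.

3697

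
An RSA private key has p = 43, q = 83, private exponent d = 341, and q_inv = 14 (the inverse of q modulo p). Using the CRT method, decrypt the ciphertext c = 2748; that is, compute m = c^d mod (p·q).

d_p = d mod (p−1) = 341 mod 42 = 5; d_q = d mod (q−1) = 13.
m₁ = c^(d_p) mod p: c ≡ 39 (mod 43), and 39^5 mod 43 = 8.
m₂ = c^(d_q) mod q: c ≡ 9 (mod 83), and 9^13 mod 83 = 78.
h = q_inv·(m₁ − m₂) mod p = 14·(8 − 78) mod 43 = 9.
m = m₂ + h·q = 78 + 9·83 = 825.

825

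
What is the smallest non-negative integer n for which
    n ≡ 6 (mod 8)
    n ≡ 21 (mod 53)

From n ≡ 6 (mod 8) write n = 6 + 8t. Substituting into n ≡ 21 (mod 53) gives 8t ≡ 15 (mod 53), and since 8⁻¹ ≡ 20 (mod 53), t ≡ 35. Hence n ≡ 6 + 8·35 = 286 (mod 424).

286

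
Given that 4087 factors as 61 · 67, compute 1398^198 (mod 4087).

2681

Mod 61: 1398 ≡ 56; by Fermat, exponent reduces to 198 mod 60 = 18; 56^18 ≡ 58 (mod 61).
Mod 67: 1398 ≡ 58; since 66 | 198, by Fermat 58^198 ≡ 1 (mod 67).
Combine by CRT: x ≡ 58 (mod 61), x ≡ 1 (mod 67) ⇒ x ≡ 2681 (mod 4087).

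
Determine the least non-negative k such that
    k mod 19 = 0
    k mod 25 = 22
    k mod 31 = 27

4522

From k ≡ 0 (mod 19) write k = 0 + 19t. Substituting into k ≡ 22 (mod 25) gives 19t ≡ 22 (mod 25), and since 19⁻¹ ≡ 4 (mod 25), t ≡ 13. Hence k ≡ 0 + 19·13 = 247 (mod 475).
From k ≡ 247 (mod 475) write k = 247 + 475t. Substituting into k ≡ 27 (mod 31) gives 475t ≡ 28 (mod 31), and since 10⁻¹ ≡ 28 (mod 31), t ≡ 9. Hence k ≡ 247 + 475·9 = 4522 (mod 14725).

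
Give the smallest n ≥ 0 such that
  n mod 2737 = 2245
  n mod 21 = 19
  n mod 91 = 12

gcd(2737, 21) = 7 and 7 | (19 − 2245), so the pair is consistent; merging gives n ≡ 2245 (mod 8211), where 8211 = lcm(2737, 21).
gcd(8211, 91) = 7 and 7 | (12 − 2245), so the pair is consistent; merging gives n ≡ 18667 (mod 106743), where 106743 = lcm(8211, 91).
The solution is unique modulo lcm(2737, 21, 91) = 106743.

18667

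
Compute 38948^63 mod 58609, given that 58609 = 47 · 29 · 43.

2321

Mod 47: 38948 ≡ 32; by Fermat, exponent reduces to 63 mod 46 = 17; 32^17 ≡ 18 (mod 47).
Mod 29: 38948 ≡ 1; by Fermat, exponent reduces to 63 mod 28 = 7; 1^7 ≡ 1 (mod 29).
Mod 43: 38948 ≡ 33; by Fermat, exponent reduces to 63 mod 42 = 21; 33^21 ≡ 42 (mod 43).
Combine by CRT: x ≡ 18 (mod 47), x ≡ 1 (mod 29), x ≡ 42 (mod 43) ⇒ x ≡ 2321 (mod 58609).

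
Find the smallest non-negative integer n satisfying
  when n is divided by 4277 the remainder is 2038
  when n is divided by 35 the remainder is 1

gcd(4277, 35) = 7 and 7 | (1 − 2038), so the pair is consistent; merging gives n ≡ 19146 (mod 21385), where 21385 = lcm(4277, 35).
The solution is unique modulo lcm(4277, 35) = 21385.

19146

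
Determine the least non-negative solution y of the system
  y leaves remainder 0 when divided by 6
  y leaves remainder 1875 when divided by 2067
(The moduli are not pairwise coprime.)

3942

gcd(6, 2067) = 3 and 3 | (1875 − 0), so the pair is consistent; merging gives y ≡ 3942 (mod 4134), where 4134 = lcm(6, 2067).
The solution is unique modulo lcm(6, 2067) = 4134.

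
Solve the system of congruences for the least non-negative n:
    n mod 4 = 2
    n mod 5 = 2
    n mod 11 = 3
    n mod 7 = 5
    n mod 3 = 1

4282

The moduli are pairwise coprime; M = 4·5·11·7·3 = 4620.
M/4 = 1155; 1155 ≡ 3 (mod 4); 3·3 ≡ 1, so inverse 3.
M/5 = 924; 924 ≡ 4 (mod 5); 4·4 ≡ 1, so inverse 4.
M/11 = 420; 420 ≡ 2 (mod 11); 2·6 ≡ 1, so inverse 6.
M/7 = 660; 660 ≡ 2 (mod 7); 2·4 ≡ 1, so inverse 4.
M/3 = 1540; 1540 ≡ 1 (mod 3), inverse 1.
n ≡ 2·1155·3 + 2·924·4 + 3·420·6 + 5·660·4 + 1·1540·1 = 36622.
36622 mod 4620 = 4282.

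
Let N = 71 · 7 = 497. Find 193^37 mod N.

452

Mod 71: 193 ≡ 51; 51^37 ≡ 26 (mod 71).
Mod 7: 193 ≡ 4; by Fermat, exponent reduces to 37 mod 6 = 1; 4^1 ≡ 4 (mod 7).
Combine by CRT: x ≡ 26 (mod 71), x ≡ 4 (mod 7) ⇒ x ≡ 452 (mod 497).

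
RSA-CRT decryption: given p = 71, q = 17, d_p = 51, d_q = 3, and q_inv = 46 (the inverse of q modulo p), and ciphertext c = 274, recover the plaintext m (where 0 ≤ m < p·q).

m₁ = c^(d_p) mod p: c ≡ 61 (mod 71), and 61^51 mod 71 = 56.
m₂ = c^(d_q) mod q: c ≡ 2 (mod 17), and 2^3 mod 17 = 8.
h = q_inv·(m₁ − m₂) mod p = 46·(56 − 8) mod 71 = 7.
m = m₂ + h·q = 8 + 7·17 = 127.

127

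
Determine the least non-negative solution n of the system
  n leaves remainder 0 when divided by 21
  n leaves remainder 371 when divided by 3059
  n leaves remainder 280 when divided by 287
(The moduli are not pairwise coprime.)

Combine the congruences pairwise.
gcd(21, 3059) = 7 and 7 | (371 − 0), so the pair is consistent; merging gives n ≡ 6489 (mod 9177), where 9177 = lcm(21, 3059).
gcd(9177, 287) = 7 and 7 | (280 − 6489), so the pair is consistent; merging gives n ≡ 245091 (mod 376257), where 376257 = lcm(9177, 287).
The solution is unique modulo lcm(21, 3059, 287) = 376257.

245091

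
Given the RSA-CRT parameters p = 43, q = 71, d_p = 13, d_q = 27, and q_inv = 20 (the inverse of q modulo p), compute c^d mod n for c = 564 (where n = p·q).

m₁ = c^(d_p) mod p: c ≡ 5 (mod 43), and 5^13 mod 43 = 33.
m₂ = c^(d_q) mod q: c ≡ 67 (mod 71), and 67^27 mod 71 = 47.
h = q_inv·(m₁ − m₂) mod p = 20·(33 − 47) mod 43 = 21.
m = m₂ + h·q = 47 + 21·71 = 1538.

1538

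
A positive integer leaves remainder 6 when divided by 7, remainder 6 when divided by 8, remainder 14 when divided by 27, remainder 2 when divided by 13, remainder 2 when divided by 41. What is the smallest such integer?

Combine the congruences pairwise.
From m ≡ 6 (mod 7) write m = 6 + 7t. Substituting into m ≡ 6 (mod 8) gives 7t ≡ 0 (mod 8), and since 7⁻¹ ≡ 7 (mod 8), t ≡ 0. Hence m ≡ 6 + 7·0 = 6 (mod 56).
From m ≡ 6 (mod 56) write m = 6 + 56t. Substituting into m ≡ 14 (mod 27) gives 56t ≡ 8 (mod 27), and since 2⁻¹ ≡ 14 (mod 27), t ≡ 4. Hence m ≡ 6 + 56·4 = 230 (mod 1512).
From m ≡ 230 (mod 1512) write m = 230 + 1512t. Substituting into m ≡ 2 (mod 13) gives 1512t ≡ 6 (mod 13), and since 4⁻¹ ≡ 10 (mod 13), t ≡ 8. Hence m ≡ 230 + 1512·8 = 12326 (mod 19656).
From m ≡ 12326 (mod 19656) write m = 12326 + 19656t. Substituting into m ≡ 2 (mod 41) gives 19656t ≡ 17 (mod 41), and since 17⁻¹ ≡ 29 (mod 41), t ≡ 1. Hence m ≡ 12326 + 19656·1 = 31982 (mod 805896).

31982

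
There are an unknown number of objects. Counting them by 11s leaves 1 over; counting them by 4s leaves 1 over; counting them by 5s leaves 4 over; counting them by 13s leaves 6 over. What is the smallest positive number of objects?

The moduli are pairwise coprime; M = 11·4·5·13 = 2860.
M/11 = 260; 260 ≡ 7 (mod 11); 7·8 ≡ 1, so inverse 8.
M/4 = 715; 715 ≡ 3 (mod 4); 3·3 ≡ 1, so inverse 3.
M/5 = 572; 572 ≡ 2 (mod 5); 2·3 ≡ 1, so inverse 3.
M/13 = 220; 220 ≡ 12 (mod 13); 12·12 ≡ 1, so inverse 12.
N ≡ 1·260·8 + 1·715·3 + 4·572·3 + 6·220·12 = 26929.
26929 mod 2860 = 1189.

1189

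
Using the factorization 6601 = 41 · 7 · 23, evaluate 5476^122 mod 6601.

Mod 41: 5476 ≡ 23; by Fermat, exponent reduces to 122 mod 40 = 2; 23^2 ≡ 37 (mod 41).
Mod 7: 5476 ≡ 2; by Fermat, exponent reduces to 122 mod 6 = 2; 2^2 ≡ 4 (mod 7).
Mod 23: 5476 ≡ 2; by Fermat, exponent reduces to 122 mod 22 = 12; 2^12 ≡ 2 (mod 23).
Combine by CRT: x ≡ 37 (mod 41), x ≡ 4 (mod 7), x ≡ 2 (mod 23) ⇒ x ≡ 5982 (mod 6601).

5982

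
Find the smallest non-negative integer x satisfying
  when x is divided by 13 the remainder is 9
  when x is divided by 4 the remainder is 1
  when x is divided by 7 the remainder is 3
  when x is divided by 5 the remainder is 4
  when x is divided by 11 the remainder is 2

The moduli are pairwise coprime; N = 13·4·7·5·11 = 20020.
N/13 = 1540; 1540 ≡ 6 (mod 13); 6·11 ≡ 1, so inverse 11.
N/4 = 5005; 5005 ≡ 1 (mod 4), inverse 1.
N/7 = 2860; 2860 ≡ 4 (mod 7); 4·2 ≡ 1, so inverse 2.
N/5 = 4004; 4004 ≡ 4 (mod 5); 4·4 ≡ 1, so inverse 4.
N/11 = 1820; 1820 ≡ 5 (mod 11); 5·9 ≡ 1, so inverse 9.
x ≡ 9·1540·11 + 1·5005·1 + 3·2860·2 + 4·4004·4 + 2·1820·9 = 271449.
271449 mod 20020 = 11189.

11189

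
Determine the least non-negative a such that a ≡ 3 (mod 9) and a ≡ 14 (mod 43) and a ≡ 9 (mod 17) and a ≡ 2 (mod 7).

17859

The moduli are pairwise coprime; N = 9·43·17·7 = 46053.
N/9 = 5117; 5117 ≡ 5 (mod 9); 5·2 ≡ 1, so inverse 2.
N/43 = 1071; 1071 ≡ 39 (mod 43); 39·32 ≡ 1, so inverse 32.
N/17 = 2709; 2709 ≡ 6 (mod 17); 6·3 ≡ 1, so inverse 3.
N/7 = 6579; 6579 ≡ 6 (mod 7); 6·6 ≡ 1, so inverse 6.
a ≡ 3·5117·2 + 14·1071·32 + 9·2709·3 + 2·6579·6 = 662601.
662601 mod 46053 = 17859.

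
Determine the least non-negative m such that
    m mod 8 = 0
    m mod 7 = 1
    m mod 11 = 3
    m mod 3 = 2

The moduli are pairwise coprime; N = 8·7·11·3 = 1848.
N/8 = 231; 231 ≡ 7 (mod 8); 7·7 ≡ 1, so inverse 7.
N/7 = 264; 264 ≡ 5 (mod 7); 5·3 ≡ 1, so inverse 3.
N/11 = 168; 168 ≡ 3 (mod 11); 3·4 ≡ 1, so inverse 4.
N/3 = 616; 616 ≡ 1 (mod 3), inverse 1.
m ≡ 0·231·7 + 1·264·3 + 3·168·4 + 2·616·1 = 4040.
4040 mod 1848 = 344.

344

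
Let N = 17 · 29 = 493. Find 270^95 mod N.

399

Mod 17: 270 ≡ 15; by Fermat, exponent reduces to 95 mod 16 = 15; 15^15 ≡ 8 (mod 17).
Mod 29: 270 ≡ 9; by Fermat, exponent reduces to 95 mod 28 = 11; 9^11 ≡ 22 (mod 29).
Combine by CRT: x ≡ 8 (mod 17), x ≡ 22 (mod 29) ⇒ x ≡ 399 (mod 493).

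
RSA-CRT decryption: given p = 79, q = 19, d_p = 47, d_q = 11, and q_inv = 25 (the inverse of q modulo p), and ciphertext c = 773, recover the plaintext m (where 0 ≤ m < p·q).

m₁ = c^(d_p) mod p: c ≡ 62 (mod 79), and 62^47 mod 79 = 8.
m₂ = c^(d_q) mod q: c ≡ 13 (mod 19), and 13^11 mod 19 = 2.
h = q_inv·(m₁ − m₂) mod p = 25·(8 − 2) mod 79 = 71.
m = m₂ + h·q = 2 + 71·19 = 1351.

1351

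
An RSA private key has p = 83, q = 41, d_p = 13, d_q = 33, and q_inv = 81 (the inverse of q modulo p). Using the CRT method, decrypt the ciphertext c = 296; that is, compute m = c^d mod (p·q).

3125

m₁ = c^(d_p) mod p: c ≡ 47 (mod 83), and 47^13 mod 83 = 54.
m₂ = c^(d_q) mod q: c ≡ 9 (mod 41), and 9^33 mod 41 = 9.
h = q_inv·(m₁ − m₂) mod p = 81·(54 − 9) mod 83 = 76.
m = m₂ + h·q = 9 + 76·41 = 3125.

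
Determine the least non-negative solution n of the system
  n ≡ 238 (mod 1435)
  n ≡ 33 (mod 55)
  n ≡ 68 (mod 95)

gcd(1435, 55) = 5 and 5 | (33 − 238), so the pair is consistent; merging gives n ≡ 4543 (mod 15785), where 15785 = lcm(1435, 55).
gcd(15785, 95) = 5 and 5 | (68 − 4543), so the pair is consistent; merging gives n ≡ 193963 (mod 299915), where 299915 = lcm(15785, 95).
The solution is unique modulo lcm(1435, 55, 95) = 299915.

193963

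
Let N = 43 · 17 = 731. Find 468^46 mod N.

582

Mod 43: 468 ≡ 38; by Fermat, exponent reduces to 46 mod 42 = 4; 38^4 ≡ 23 (mod 43).
Mod 17: 468 ≡ 9; by Fermat, exponent reduces to 46 mod 16 = 14; 9^14 ≡ 4 (mod 17).
Combine by CRT: x ≡ 23 (mod 43), x ≡ 4 (mod 17) ⇒ x ≡ 582 (mod 731).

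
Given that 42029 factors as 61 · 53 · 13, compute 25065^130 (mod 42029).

Mod 61: 25065 ≡ 55; by Fermat, exponent reduces to 130 mod 60 = 10; 55^10 ≡ 48 (mod 61).
Mod 53: 25065 ≡ 49; by Fermat, exponent reduces to 130 mod 52 = 26; 49^26 ≡ 1 (mod 53).
Mod 13: 25065 ≡ 1; by Fermat, exponent reduces to 130 mod 12 = 10; 1^10 ≡ 1 (mod 13).
Combine by CRT: x ≡ 48 (mod 61), x ≡ 1 (mod 53), x ≡ 1 (mod 13) ⇒ x ≡ 4135 (mod 42029).

4135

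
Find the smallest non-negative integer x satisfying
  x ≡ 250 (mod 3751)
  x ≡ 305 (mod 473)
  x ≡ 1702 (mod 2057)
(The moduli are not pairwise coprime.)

1069285

Combine the congruences pairwise.
gcd(3751, 473) = 11 and 11 | (305 − 250), so the pair is consistent; merging gives x ≡ 101527 (mod 161293), where 161293 = lcm(3751, 473).
gcd(161293, 2057) = 121 and 121 | (1702 − 101527), so the pair is consistent; merging gives x ≡ 1069285 (mod 2741981), where 2741981 = lcm(161293, 2057).
The solution is unique modulo lcm(3751, 473, 2057) = 2741981.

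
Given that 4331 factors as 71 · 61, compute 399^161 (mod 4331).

1131

Mod 71: 399 ≡ 44; by Fermat, exponent reduces to 161 mod 70 = 21; 44^21 ≡ 66 (mod 71).
Mod 61: 399 ≡ 33; by Fermat, exponent reduces to 161 mod 60 = 41; 33^41 ≡ 33 (mod 61).
Combine by CRT: x ≡ 66 (mod 71), x ≡ 33 (mod 61) ⇒ x ≡ 1131 (mod 4331).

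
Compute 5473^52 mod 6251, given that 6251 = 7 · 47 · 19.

Mod 7: 5473 ≡ 6; by Fermat, exponent reduces to 52 mod 6 = 4; 6^4 ≡ 1 (mod 7).
Mod 47: 5473 ≡ 21; by Fermat, exponent reduces to 52 mod 46 = 6; 21^6 ≡ 4 (mod 47).
Mod 19: 5473 ≡ 1; by Fermat, exponent reduces to 52 mod 18 = 16; 1^16 ≡ 1 (mod 19).
Combine by CRT: x ≡ 1 (mod 7), x ≡ 4 (mod 47), x ≡ 1 (mod 19) ⇒ x ≡ 3858 (mod 6251).

3858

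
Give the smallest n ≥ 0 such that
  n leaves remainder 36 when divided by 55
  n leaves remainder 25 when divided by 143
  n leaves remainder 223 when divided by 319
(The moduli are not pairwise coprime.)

Combine the congruences pairwise.
gcd(55, 143) = 11 and 11 | (25 − 36), so the pair is consistent; merging gives n ≡ 311 (mod 715), where 715 = lcm(55, 143).
gcd(715, 319) = 11 and 11 | (223 − 311), so the pair is consistent; merging gives n ≡ 2456 (mod 20735), where 20735 = lcm(715, 319).
The solution is unique modulo lcm(55, 143, 319) = 20735.

2456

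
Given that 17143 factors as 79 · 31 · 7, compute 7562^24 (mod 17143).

9409

Mod 79: 7562 ≡ 57; 57^24 ≡ 8 (mod 79).
Mod 31: 7562 ≡ 29; 29^24 ≡ 16 (mod 31).
Mod 7: 7562 ≡ 2; since 6 | 24, by Fermat 2^24 ≡ 1 (mod 7).
Combine by CRT: x ≡ 8 (mod 79), x ≡ 16 (mod 31), x ≡ 1 (mod 7) ⇒ x ≡ 9409 (mod 17143).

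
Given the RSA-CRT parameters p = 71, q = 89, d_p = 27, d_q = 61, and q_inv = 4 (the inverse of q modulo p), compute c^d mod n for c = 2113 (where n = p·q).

m₁ = c^(d_p) mod p: c ≡ 54 (mod 71), and 54^27 mod 71 = 5.
m₂ = c^(d_q) mod q: c ≡ 66 (mod 89), and 66^61 mod 89 = 3.
h = q_inv·(m₁ − m₂) mod p = 4·(5 − 3) mod 71 = 8.
m = m₂ + h·q = 3 + 8·89 = 715.

715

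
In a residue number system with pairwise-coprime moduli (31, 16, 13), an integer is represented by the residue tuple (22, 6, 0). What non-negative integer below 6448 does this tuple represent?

The moduli are pairwise coprime; N = 31·16·13 = 6448.
N/31 = 208; 208 ≡ 22 (mod 31); 22·24 ≡ 1, so inverse 24.
N/16 = 403; 403 ≡ 3 (mod 16); 3·11 ≡ 1, so inverse 11.
N/13 = 496; 496 ≡ 2 (mod 13); 2·7 ≡ 1, so inverse 7.
x ≡ 22·208·24 + 6·403·11 + 0·496·7 = 136422.
136422 mod 6448 = 1014.

1014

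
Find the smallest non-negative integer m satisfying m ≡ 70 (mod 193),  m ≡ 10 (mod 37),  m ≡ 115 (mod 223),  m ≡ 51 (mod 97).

64235488

From m ≡ 70 (mod 193) write m = 70 + 193t. Substituting into m ≡ 10 (mod 37) gives 193t ≡ 14 (mod 37), and since 8⁻¹ ≡ 14 (mod 37), t ≡ 11. Hence m ≡ 70 + 193·11 = 2193 (mod 7141).
From m ≡ 2193 (mod 7141) write m = 2193 + 7141t. Substituting into m ≡ 115 (mod 223) gives 7141t ≡ 152 (mod 223), and since 5⁻¹ ≡ 134 (mod 223), t ≡ 75. Hence m ≡ 2193 + 7141·75 = 537768 (mod 1592443).
From m ≡ 537768 (mod 1592443) write m = 537768 + 1592443t. Substituting into m ≡ 51 (mod 97) gives 1592443t ≡ 51 (mod 97), and since 91⁻¹ ≡ 16 (mod 97), t ≡ 40. Hence m ≡ 537768 + 1592443·40 = 64235488 (mod 154466971).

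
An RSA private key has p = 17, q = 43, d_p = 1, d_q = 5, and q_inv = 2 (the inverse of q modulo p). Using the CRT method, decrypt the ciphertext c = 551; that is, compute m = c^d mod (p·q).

m₁ = c^(d_p) mod p: c ≡ 7 (mod 17), and 7^1 mod 17 = 7.
m₂ = c^(d_q) mod q: c ≡ 35 (mod 43), and 35^5 mod 43 = 41.
h = q_inv·(m₁ − m₂) mod p = 2·(7 − 41) mod 17 = 0.
m = m₂ + h·q = 41 + 0·43 = 41.

41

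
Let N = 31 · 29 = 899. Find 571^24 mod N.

808

Mod 31: 571 ≡ 13; 13^24 ≡ 2 (mod 31).
Mod 29: 571 ≡ 20; 20^24 ≡ 25 (mod 29).
Combine by CRT: x ≡ 2 (mod 31), x ≡ 25 (mod 29) ⇒ x ≡ 808 (mod 899).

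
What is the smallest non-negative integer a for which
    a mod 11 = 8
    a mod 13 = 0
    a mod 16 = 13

The moduli are pairwise coprime; N = 11·13·16 = 2288.
N/11 = 208; 208 ≡ 10 (mod 11); 10·10 ≡ 1, so inverse 10.
N/13 = 176; 176 ≡ 7 (mod 13); 7·2 ≡ 1, so inverse 2.
N/16 = 143; 143 ≡ 15 (mod 16); 15·15 ≡ 1, so inverse 15.
a ≡ 8·208·10 + 0·176·2 + 13·143·15 = 44525.
44525 mod 2288 = 1053.

1053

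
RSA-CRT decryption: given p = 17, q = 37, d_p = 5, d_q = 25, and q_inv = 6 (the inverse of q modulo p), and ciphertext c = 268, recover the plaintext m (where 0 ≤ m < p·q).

608

m₁ = c^(d_p) mod p: c ≡ 13 (mod 17), and 13^5 mod 17 = 13.
m₂ = c^(d_q) mod q: c ≡ 9 (mod 37), and 9^25 mod 37 = 16.
h = q_inv·(m₁ − m₂) mod p = 6·(13 − 16) mod 17 = 16.
m = m₂ + h·q = 16 + 16·37 = 608.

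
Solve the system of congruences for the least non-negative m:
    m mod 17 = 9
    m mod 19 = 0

From m ≡ 9 (mod 17) write m = 9 + 17t. Substituting into m ≡ 0 (mod 19) gives 17t ≡ 10 (mod 19), and since 17⁻¹ ≡ 9 (mod 19), t ≡ 14. Hence m ≡ 9 + 17·14 = 247 (mod 323).

247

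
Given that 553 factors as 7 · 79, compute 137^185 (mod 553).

219

Mod 7: 137 ≡ 4; by Fermat, exponent reduces to 185 mod 6 = 5; 4^5 ≡ 2 (mod 7).
Mod 79: 137 ≡ 58; by Fermat, exponent reduces to 185 mod 78 = 29; 58^29 ≡ 61 (mod 79).
Combine by CRT: x ≡ 2 (mod 7), x ≡ 61 (mod 79) ⇒ x ≡ 219 (mod 553).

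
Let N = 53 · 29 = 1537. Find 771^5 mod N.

Mod 53: 771 ≡ 29; 29^5 ≡ 43 (mod 53).
Mod 29: 771 ≡ 17; 17^5 ≡ 17 (mod 29).
Combine by CRT: x ≡ 43 (mod 53), x ≡ 17 (mod 29) ⇒ x ≡ 626 (mod 1537).

626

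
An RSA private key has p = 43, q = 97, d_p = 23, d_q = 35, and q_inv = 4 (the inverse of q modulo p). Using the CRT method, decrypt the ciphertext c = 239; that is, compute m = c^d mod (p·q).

m₁ = c^(d_p) mod p: c ≡ 24 (mod 43), and 24^23 mod 43 = 17.
m₂ = c^(d_q) mod q: c ≡ 45 (mod 97), and 45^35 mod 97 = 42.
h = q_inv·(m₁ − m₂) mod p = 4·(17 − 42) mod 43 = 29.
m = m₂ + h·q = 42 + 29·97 = 2855.

2855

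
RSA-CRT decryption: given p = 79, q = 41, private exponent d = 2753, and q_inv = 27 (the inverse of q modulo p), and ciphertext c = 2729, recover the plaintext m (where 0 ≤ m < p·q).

d_p = d mod (p−1) = 2753 mod 78 = 23; d_q = d mod (q−1) = 33.
m₁ = c^(d_p) mod p: c ≡ 43 (mod 79), and 43^23 mod 79 = 39.
m₂ = c^(d_q) mod q: c ≡ 23 (mod 41), and 23^33 mod 41 = 31.
h = q_inv·(m₁ − m₂) mod p = 27·(39 − 31) mod 79 = 58.
m = m₂ + h·q = 31 + 58·41 = 2409.

2409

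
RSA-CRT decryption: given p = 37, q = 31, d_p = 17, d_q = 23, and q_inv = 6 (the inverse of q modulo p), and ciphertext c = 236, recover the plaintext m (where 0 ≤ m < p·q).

288

m₁ = c^(d_p) mod p: c ≡ 14 (mod 37), and 14^17 mod 37 = 29.
m₂ = c^(d_q) mod q: c ≡ 19 (mod 31), and 19^23 mod 31 = 9.
h = q_inv·(m₁ − m₂) mod p = 6·(29 − 9) mod 37 = 9.
m = m₂ + h·q = 9 + 9·31 = 288.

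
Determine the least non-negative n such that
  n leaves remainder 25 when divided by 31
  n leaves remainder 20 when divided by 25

645

Combine the congruences pairwise.
From n ≡ 25 (mod 31) write n = 25 + 31t. Substituting into n ≡ 20 (mod 25) gives 31t ≡ 20 (mod 25), and since 6⁻¹ ≡ 21 (mod 25), t ≡ 20. Hence n ≡ 25 + 31·20 = 645 (mod 775).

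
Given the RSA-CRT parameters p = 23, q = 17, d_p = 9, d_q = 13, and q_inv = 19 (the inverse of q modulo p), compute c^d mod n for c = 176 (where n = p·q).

m₁ = c^(d_p) mod p: c ≡ 15 (mod 23), and 15^9 mod 23 = 14.
m₂ = c^(d_q) mod q: c ≡ 6 (mod 17), and 6^13 mod 17 = 10.
h = q_inv·(m₁ − m₂) mod p = 19·(14 − 10) mod 23 = 7.
m = m₂ + h·q = 10 + 7·17 = 129.

129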